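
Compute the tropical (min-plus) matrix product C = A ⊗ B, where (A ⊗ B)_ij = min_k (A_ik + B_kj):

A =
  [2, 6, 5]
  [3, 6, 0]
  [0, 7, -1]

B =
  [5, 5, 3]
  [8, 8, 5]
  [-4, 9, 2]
A ⊗ B =
  [1, 7, 5]
  [-4, 8, 2]
  [-5, 5, 1]

Apply the min-plus product entry-by-entry:
  C[0][0] = min over k of (A[0][0] + B[0][0] = 2 + 5 = 7, A[0][1] + B[1][0] = 6 + 8 = 14, A[0][2] + B[2][0] = 5 + -4 = 1) = 1 (attained at k = 2)
  C[0][1] = min over k of (A[0][0] + B[0][1] = 2 + 5 = 7, A[0][1] + B[1][1] = 6 + 8 = 14, A[0][2] + B[2][1] = 5 + 9 = 14) = 7 (attained at k = 0)
  C[0][2] = min over k of (A[0][0] + B[0][2] = 2 + 3 = 5, A[0][1] + B[1][2] = 6 + 5 = 11, A[0][2] + B[2][2] = 5 + 2 = 7) = 5 (attained at k = 0)
  C[1][0] = min over k of (A[1][0] + B[0][0] = 3 + 5 = 8, A[1][1] + B[1][0] = 6 + 8 = 14, A[1][2] + B[2][0] = 0 + -4 = -4) = -4 (attained at k = 2)
  C[1][1] = min over k of (A[1][0] + B[0][1] = 3 + 5 = 8, A[1][1] + B[1][1] = 6 + 8 = 14, A[1][2] + B[2][1] = 0 + 9 = 9) = 8 (attained at k = 0)
  C[1][2] = min over k of (A[1][0] + B[0][2] = 3 + 3 = 6, A[1][1] + B[1][2] = 6 + 5 = 11, A[1][2] + B[2][2] = 0 + 2 = 2) = 2 (attained at k = 2)
  C[2][0] = min over k of (A[2][0] + B[0][0] = 0 + 5 = 5, A[2][1] + B[1][0] = 7 + 8 = 15, A[2][2] + B[2][0] = -1 + -4 = -5) = -5 (attained at k = 2)
  C[2][1] = min over k of (A[2][0] + B[0][1] = 0 + 5 = 5, A[2][1] + B[1][1] = 7 + 8 = 15, A[2][2] + B[2][1] = -1 + 9 = 8) = 5 (attained at k = 0)
  C[2][2] = min over k of (A[2][0] + B[0][2] = 0 + 3 = 3, A[2][1] + B[1][2] = 7 + 5 = 12, A[2][2] + B[2][2] = -1 + 2 = 1) = 1 (attained at k = 2)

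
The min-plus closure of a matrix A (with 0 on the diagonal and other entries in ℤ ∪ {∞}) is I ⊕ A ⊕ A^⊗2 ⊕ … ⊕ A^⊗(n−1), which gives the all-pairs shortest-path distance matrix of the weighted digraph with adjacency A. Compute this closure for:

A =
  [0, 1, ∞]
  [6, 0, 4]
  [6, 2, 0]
Closure =
  [0, 1, 5]
  [6, 0, 4]
  [6, 2, 0]

This is the Floyd-Warshall all-pairs shortest-path computation. For each intermediate vertex k = 0, 1, …, 2, update dist[i][j] ← min(dist[i][j], dist[i][k] + dist[k][j]). The final matrix gives, for each (i, j), the minimum total weight of any directed path from i to j (possibly empty when i = j).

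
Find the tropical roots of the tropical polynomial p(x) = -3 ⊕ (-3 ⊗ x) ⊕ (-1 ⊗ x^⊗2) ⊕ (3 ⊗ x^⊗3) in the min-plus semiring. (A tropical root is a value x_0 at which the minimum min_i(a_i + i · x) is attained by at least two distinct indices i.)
Roots: {-4, -2, 0}

Each tropical root is a break point of the lower envelope of the lines y = a_i + i · x (there are 4 lines, with slopes 0, 1, ..., 3). Only the lines that attain the minimum somewhere contribute to roots; other lines are dominated. Here the surviving (envelope) indices are i = 3, i = 2, i = 1, i = 0.
Intersections between consecutive envelope lines give the roots: for adjacent envelope indices i < j the intersection is x = (a_i − a_j) / (j − i). Reading off the sorted break points: {-4, -2, 0}.
Verification: at each break x_0, at least two indices attain the minimum of min_i(a_i + i · x_0).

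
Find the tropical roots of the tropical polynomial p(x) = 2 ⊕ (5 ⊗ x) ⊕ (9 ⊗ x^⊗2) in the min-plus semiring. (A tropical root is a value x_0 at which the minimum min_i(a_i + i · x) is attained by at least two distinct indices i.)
Roots: {-4, -3}

Each tropical root is a break point of the lower envelope of the lines y = a_i + i · x (there are 3 lines, with slopes 0, 1, ..., 2). Only the lines that attain the minimum somewhere contribute to roots; other lines are dominated. Here the surviving (envelope) indices are i = 2, i = 1, i = 0.
Intersections between consecutive envelope lines give the roots: for adjacent envelope indices i < j the intersection is x = (a_i − a_j) / (j − i). Reading off the sorted break points: {-4, -3}.
Verification: at each break x_0, at least two indices attain the minimum of min_i(a_i + i · x_0).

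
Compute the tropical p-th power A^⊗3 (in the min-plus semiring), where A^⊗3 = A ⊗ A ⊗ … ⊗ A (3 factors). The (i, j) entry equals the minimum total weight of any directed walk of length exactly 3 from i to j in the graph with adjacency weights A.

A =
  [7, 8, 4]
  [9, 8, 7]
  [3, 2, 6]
A^⊗3 =
  [13, 12, 11]
  [16, 15, 14]
  [10, 9, 13]

Each entry (A^⊗3)_ij equals the minimum over all length-3 walks i = v_0 → v_1 → … → v_3 = j of Σ_t A[v_t][v_{t+1}]. For example, for (i, j) = (0, 2) we minimise over 9 possible intermediate vertex sequences; the minimum is 11, attained along the walk 0 → 2 → 0 → 2.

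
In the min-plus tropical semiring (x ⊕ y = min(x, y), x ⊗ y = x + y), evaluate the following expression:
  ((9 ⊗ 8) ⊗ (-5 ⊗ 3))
((9 ⊗ 8) ⊗ (-5 ⊗ 3)) = 15

Expand innermost to outermost. Recall ⊕ takes the minimum of its arguments and ⊗ takes their sum. Working out the expression ((9 ⊗ 8) ⊗ (-5 ⊗ 3)) gives 15.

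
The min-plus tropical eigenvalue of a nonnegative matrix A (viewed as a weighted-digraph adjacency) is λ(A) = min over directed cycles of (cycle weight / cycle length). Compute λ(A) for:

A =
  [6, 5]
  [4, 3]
λ(A) = 3

Enumerate directed cycles and compute their means (weight / length). Sample:
  cycle 0 → 0: weight = 6, length = 1, mean = 6/1 ≈ 6.000
  cycle 1 → 1: weight = 3, length = 1, mean = 3/1 ≈ 3.000
  cycle 0 → 1 → 0: weight = 9, length = 2, mean = 9/2 ≈ 4.500
  cycle 1 → 0 → 1: weight = 9, length = 2, mean = 9/2 ≈ 4.500
Minimum mean = 3.000, attained e.g. along the cycle 1 → 1 with weight 3 and length 1. So λ(A) = 3/1 = 3.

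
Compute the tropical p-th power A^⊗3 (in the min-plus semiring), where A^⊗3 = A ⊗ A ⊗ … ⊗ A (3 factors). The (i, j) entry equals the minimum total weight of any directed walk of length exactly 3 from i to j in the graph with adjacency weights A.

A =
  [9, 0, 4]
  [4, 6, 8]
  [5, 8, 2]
A^⊗3 =
  [10, 4, 8]
  [8, 10, 10]
  [9, 7, 6]

Each entry (A^⊗3)_ij equals the minimum over all length-3 walks i = v_0 → v_1 → … → v_3 = j of Σ_t A[v_t][v_{t+1}]. For example, for (i, j) = (0, 2) we minimise over 9 possible intermediate vertex sequences; the minimum is 8, attained along the walk 0 → 1 → 0 → 2.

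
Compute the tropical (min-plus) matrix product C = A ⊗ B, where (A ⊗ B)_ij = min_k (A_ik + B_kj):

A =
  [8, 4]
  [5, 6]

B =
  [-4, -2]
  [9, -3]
A ⊗ B =
  [4, 1]
  [1, 3]

Apply the min-plus product entry-by-entry:
  C[0][0] = min over k of (A[0][0] + B[0][0] = 8 + -4 = 4, A[0][1] + B[1][0] = 4 + 9 = 13) = 4 (attained at k = 0)
  C[0][1] = min over k of (A[0][0] + B[0][1] = 8 + -2 = 6, A[0][1] + B[1][1] = 4 + -3 = 1) = 1 (attained at k = 1)
  C[1][0] = min over k of (A[1][0] + B[0][0] = 5 + -4 = 1, A[1][1] + B[1][0] = 6 + 9 = 15) = 1 (attained at k = 0)
  C[1][1] = min over k of (A[1][0] + B[0][1] = 5 + -2 = 3, A[1][1] + B[1][1] = 6 + -3 = 3) = 3 (attained at k = 0)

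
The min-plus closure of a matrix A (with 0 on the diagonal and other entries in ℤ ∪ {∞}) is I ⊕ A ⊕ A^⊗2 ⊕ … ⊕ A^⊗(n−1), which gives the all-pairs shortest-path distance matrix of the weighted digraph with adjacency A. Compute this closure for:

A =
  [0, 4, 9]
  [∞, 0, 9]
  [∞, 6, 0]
Closure =
  [0, 4, 9]
  [∞, 0, 9]
  [∞, 6, 0]

This is the Floyd-Warshall all-pairs shortest-path computation. For each intermediate vertex k = 0, 1, …, 2, update dist[i][j] ← min(dist[i][j], dist[i][k] + dist[k][j]). The final matrix gives, for each (i, j), the minimum total weight of any directed path from i to j (possibly empty when i = j).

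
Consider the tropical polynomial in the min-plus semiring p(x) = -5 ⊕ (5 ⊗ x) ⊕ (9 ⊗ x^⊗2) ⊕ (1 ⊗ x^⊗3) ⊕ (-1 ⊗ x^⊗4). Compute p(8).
p(8) = -5

A tropical monomial a ⊗ x^⊗i evaluates to a + i · x. Evaluating each term at x = 8:
  Term 0 contributes -5 + 0 · 8 = -5
  Term 1 contributes 5 + 1 · 8 = 13
  Term 2 contributes 9 + 2 · 8 = 25
  Term 3 contributes 1 + 3 · 8 = 25
  Term 4 contributes -1 + 4 · 8 = 31
p(8) = ⊕ of these = min[-5, 13, 25, 25, 31] = -5.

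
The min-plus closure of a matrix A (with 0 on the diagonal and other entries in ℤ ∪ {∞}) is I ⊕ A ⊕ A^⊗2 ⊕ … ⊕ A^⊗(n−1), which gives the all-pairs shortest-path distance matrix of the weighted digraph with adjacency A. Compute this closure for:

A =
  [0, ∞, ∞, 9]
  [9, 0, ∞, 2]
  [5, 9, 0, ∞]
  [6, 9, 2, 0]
Closure =
  [0, 18, 11, 9]
  [8, 0, 4, 2]
  [5, 9, 0, 11]
  [6, 9, 2, 0]

This is the Floyd-Warshall all-pairs shortest-path computation. For each intermediate vertex k = 0, 1, …, 3, update dist[i][j] ← min(dist[i][j], dist[i][k] + dist[k][j]). The final matrix gives, for each (i, j), the minimum total weight of any directed path from i to j (possibly empty when i = j).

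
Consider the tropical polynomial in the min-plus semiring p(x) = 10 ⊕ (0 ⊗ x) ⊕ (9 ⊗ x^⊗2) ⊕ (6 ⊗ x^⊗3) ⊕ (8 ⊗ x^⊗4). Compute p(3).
p(3) = 3

A tropical monomial a ⊗ x^⊗i evaluates to a + i · x. Evaluating each term at x = 3:
  Term 0 contributes 10 + 0 · 3 = 10
  Term 1 contributes 0 + 1 · 3 = 3
  Term 2 contributes 9 + 2 · 3 = 15
  Term 3 contributes 6 + 3 · 3 = 15
  Term 4 contributes 8 + 4 · 3 = 20
p(3) = ⊕ of these = min[10, 3, 15, 15, 20] = 3.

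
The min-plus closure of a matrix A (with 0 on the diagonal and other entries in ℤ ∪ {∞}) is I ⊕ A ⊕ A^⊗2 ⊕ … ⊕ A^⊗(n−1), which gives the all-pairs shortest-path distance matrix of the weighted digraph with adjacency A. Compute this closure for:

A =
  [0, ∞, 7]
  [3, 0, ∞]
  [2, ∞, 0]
Closure =
  [0, ∞, 7]
  [3, 0, 10]
  [2, ∞, 0]

This is the Floyd-Warshall all-pairs shortest-path computation. For each intermediate vertex k = 0, 1, …, 2, update dist[i][j] ← min(dist[i][j], dist[i][k] + dist[k][j]). The final matrix gives, for each (i, j), the minimum total weight of any directed path from i to j (possibly empty when i = j).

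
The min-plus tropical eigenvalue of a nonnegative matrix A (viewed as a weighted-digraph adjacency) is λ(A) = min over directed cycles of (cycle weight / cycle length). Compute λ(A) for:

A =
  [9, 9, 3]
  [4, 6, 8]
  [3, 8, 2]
λ(A) = 2

Enumerate directed cycles and compute their means (weight / length). Sample:
  cycle 0 → 0: weight = 9, length = 1, mean = 9/1 ≈ 9.000
  cycle 1 → 1: weight = 6, length = 1, mean = 6/1 ≈ 6.000
  cycle 2 → 2: weight = 2, length = 1, mean = 2/1 ≈ 2.000
  cycle 0 → 1 → 0: weight = 13, length = 2, mean = 13/2 ≈ 6.500
  cycle 0 → 2 → 0: weight = 6, length = 2, mean = 6/2 ≈ 3.000
  cycle 1 → 0 → 1: weight = 13, length = 2, mean = 13/2 ≈ 6.500
Minimum mean = 2.000, attained e.g. along the cycle 2 → 2 with weight 2 and length 1. So λ(A) = 2/1 = 2.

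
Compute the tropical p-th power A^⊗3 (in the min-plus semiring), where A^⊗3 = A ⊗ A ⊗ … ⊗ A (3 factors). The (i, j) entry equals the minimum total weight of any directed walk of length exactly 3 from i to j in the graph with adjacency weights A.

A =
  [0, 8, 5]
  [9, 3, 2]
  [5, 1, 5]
A^⊗3 =
  [0, 6, 5]
  [7, 6, 5]
  [5, 4, 6]

Each entry (A^⊗3)_ij equals the minimum over all length-3 walks i = v_0 → v_1 → … → v_3 = j of Σ_t A[v_t][v_{t+1}]. For example, for (i, j) = (0, 2) we minimise over 9 possible intermediate vertex sequences; the minimum is 5, attained along the walk 0 → 0 → 0 → 2.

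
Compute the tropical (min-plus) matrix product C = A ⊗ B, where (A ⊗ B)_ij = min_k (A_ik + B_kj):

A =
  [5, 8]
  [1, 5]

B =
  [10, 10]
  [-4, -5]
A ⊗ B =
  [4, 3]
  [1, 0]

Apply the min-plus product entry-by-entry:
  C[0][0] = min over k of (A[0][0] + B[0][0] = 5 + 10 = 15, A[0][1] + B[1][0] = 8 + -4 = 4) = 4 (attained at k = 1)
  C[0][1] = min over k of (A[0][0] + B[0][1] = 5 + 10 = 15, A[0][1] + B[1][1] = 8 + -5 = 3) = 3 (attained at k = 1)
  C[1][0] = min over k of (A[1][0] + B[0][0] = 1 + 10 = 11, A[1][1] + B[1][0] = 5 + -4 = 1) = 1 (attained at k = 1)
  C[1][1] = min over k of (A[1][0] + B[0][1] = 1 + 10 = 11, A[1][1] + B[1][1] = 5 + -5 = 0) = 0 (attained at k = 1)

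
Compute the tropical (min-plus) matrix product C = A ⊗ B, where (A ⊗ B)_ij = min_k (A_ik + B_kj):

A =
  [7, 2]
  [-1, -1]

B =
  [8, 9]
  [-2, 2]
A ⊗ B =
  [0, 4]
  [-3, 1]

Apply the min-plus product entry-by-entry:
  C[0][0] = min over k of (A[0][0] + B[0][0] = 7 + 8 = 15, A[0][1] + B[1][0] = 2 + -2 = 0) = 0 (attained at k = 1)
  C[0][1] = min over k of (A[0][0] + B[0][1] = 7 + 9 = 16, A[0][1] + B[1][1] = 2 + 2 = 4) = 4 (attained at k = 1)
  C[1][0] = min over k of (A[1][0] + B[0][0] = -1 + 8 = 7, A[1][1] + B[1][0] = -1 + -2 = -3) = -3 (attained at k = 1)
  C[1][1] = min over k of (A[1][0] + B[0][1] = -1 + 9 = 8, A[1][1] + B[1][1] = -1 + 2 = 1) = 1 (attained at k = 1)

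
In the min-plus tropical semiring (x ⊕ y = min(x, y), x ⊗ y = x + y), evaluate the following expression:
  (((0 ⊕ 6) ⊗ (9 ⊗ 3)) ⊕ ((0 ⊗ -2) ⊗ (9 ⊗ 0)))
(((0 ⊕ 6) ⊗ (9 ⊗ 3)) ⊕ ((0 ⊗ -2) ⊗ (9 ⊗ 0))) = 7

Expand innermost to outermost. Recall ⊕ takes the minimum of its arguments and ⊗ takes their sum. Working out the expression (((0 ⊕ 6) ⊗ (9 ⊗ 3)) ⊕ ((0 ⊗ -2) ⊗ (9 ⊗ 0))) gives 7.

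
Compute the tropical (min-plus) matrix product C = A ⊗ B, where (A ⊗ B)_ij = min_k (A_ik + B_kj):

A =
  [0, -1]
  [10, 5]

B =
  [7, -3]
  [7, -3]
A ⊗ B =
  [6, -4]
  [12, 2]

Apply the min-plus product entry-by-entry:
  C[0][0] = min over k of (A[0][0] + B[0][0] = 0 + 7 = 7, A[0][1] + B[1][0] = -1 + 7 = 6) = 6 (attained at k = 1)
  C[0][1] = min over k of (A[0][0] + B[0][1] = 0 + -3 = -3, A[0][1] + B[1][1] = -1 + -3 = -4) = -4 (attained at k = 1)
  C[1][0] = min over k of (A[1][0] + B[0][0] = 10 + 7 = 17, A[1][1] + B[1][0] = 5 + 7 = 12) = 12 (attained at k = 1)
  C[1][1] = min over k of (A[1][0] + B[0][1] = 10 + -3 = 7, A[1][1] + B[1][1] = 5 + -3 = 2) = 2 (attained at k = 1)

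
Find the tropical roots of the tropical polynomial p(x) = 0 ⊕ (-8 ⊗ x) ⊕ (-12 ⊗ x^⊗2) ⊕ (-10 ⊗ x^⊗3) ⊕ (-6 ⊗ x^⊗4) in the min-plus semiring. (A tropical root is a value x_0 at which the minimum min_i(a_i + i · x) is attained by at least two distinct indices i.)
Roots: {-4, -2, 4, 8}

Each tropical root is a break point of the lower envelope of the lines y = a_i + i · x (there are 5 lines, with slopes 0, 1, ..., 4). Only the lines that attain the minimum somewhere contribute to roots; other lines are dominated. Here the surviving (envelope) indices are i = 4, i = 3, i = 2, i = 1, i = 0.
Intersections between consecutive envelope lines give the roots: for adjacent envelope indices i < j the intersection is x = (a_i − a_j) / (j − i). Reading off the sorted break points: {-4, -2, 4, 8}.
Verification: at each break x_0, at least two indices attain the minimum of min_i(a_i + i · x_0).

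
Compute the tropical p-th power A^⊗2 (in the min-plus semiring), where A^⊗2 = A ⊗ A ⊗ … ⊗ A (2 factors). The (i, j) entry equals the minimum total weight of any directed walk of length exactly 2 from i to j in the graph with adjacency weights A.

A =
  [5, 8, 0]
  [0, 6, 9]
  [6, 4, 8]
A^⊗2 =
  [6, 4, 5]
  [5, 8, 0]
  [4, 10, 6]

Each entry (A^⊗2)_ij equals the minimum over all length-2 walks i = v_0 → v_1 → … → v_2 = j of Σ_t A[v_t][v_{t+1}]. For example, for (i, j) = (0, 2) we minimise over 3 possible intermediate vertex sequences; the minimum is 5, attained along the walk 0 → 0 → 2.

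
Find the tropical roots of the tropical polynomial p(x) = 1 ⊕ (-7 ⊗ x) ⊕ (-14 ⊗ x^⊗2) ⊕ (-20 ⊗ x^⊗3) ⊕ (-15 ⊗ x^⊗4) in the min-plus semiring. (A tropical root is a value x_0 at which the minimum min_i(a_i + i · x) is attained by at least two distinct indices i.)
Roots: {-5, 6, 7, 8}

Each tropical root is a break point of the lower envelope of the lines y = a_i + i · x (there are 5 lines, with slopes 0, 1, ..., 4). Only the lines that attain the minimum somewhere contribute to roots; other lines are dominated. Here the surviving (envelope) indices are i = 4, i = 3, i = 2, i = 1, i = 0.
Intersections between consecutive envelope lines give the roots: for adjacent envelope indices i < j the intersection is x = (a_i − a_j) / (j − i). Reading off the sorted break points: {-5, 6, 7, 8}.
Verification: at each break x_0, at least two indices attain the minimum of min_i(a_i + i · x_0).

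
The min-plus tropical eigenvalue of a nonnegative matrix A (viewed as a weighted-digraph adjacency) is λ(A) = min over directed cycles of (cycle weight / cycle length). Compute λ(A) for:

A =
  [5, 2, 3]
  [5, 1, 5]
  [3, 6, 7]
λ(A) = 1

Enumerate directed cycles and compute their means (weight / length). Sample:
  cycle 0 → 0: weight = 5, length = 1, mean = 5/1 ≈ 5.000
  cycle 1 → 1: weight = 1, length = 1, mean = 1/1 ≈ 1.000
  cycle 2 → 2: weight = 7, length = 1, mean = 7/1 ≈ 7.000
  cycle 0 → 1 → 0: weight = 7, length = 2, mean = 7/2 ≈ 3.500
  cycle 0 → 2 → 0: weight = 6, length = 2, mean = 6/2 ≈ 3.000
  cycle 1 → 0 → 1: weight = 7, length = 2, mean = 7/2 ≈ 3.500
Minimum mean = 1.000, attained e.g. along the cycle 1 → 1 with weight 1 and length 1. So λ(A) = 1/1 = 1.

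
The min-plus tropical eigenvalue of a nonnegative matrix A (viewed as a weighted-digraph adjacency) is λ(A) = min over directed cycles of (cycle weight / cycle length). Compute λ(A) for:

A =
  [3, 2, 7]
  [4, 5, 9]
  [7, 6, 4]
λ(A) = 3

Enumerate directed cycles and compute their means (weight / length). Sample:
  cycle 0 → 0: weight = 3, length = 1, mean = 3/1 ≈ 3.000
  cycle 1 → 1: weight = 5, length = 1, mean = 5/1 ≈ 5.000
  cycle 2 → 2: weight = 4, length = 1, mean = 4/1 ≈ 4.000
  cycle 0 → 1 → 0: weight = 6, length = 2, mean = 6/2 ≈ 3.000
  cycle 0 → 2 → 0: weight = 14, length = 2, mean = 14/2 ≈ 7.000
  cycle 1 → 0 → 1: weight = 6, length = 2, mean = 6/2 ≈ 3.000
Minimum mean = 3.000, attained e.g. along the cycle 0 → 0 with weight 3 and length 1. So λ(A) = 3/1 = 3.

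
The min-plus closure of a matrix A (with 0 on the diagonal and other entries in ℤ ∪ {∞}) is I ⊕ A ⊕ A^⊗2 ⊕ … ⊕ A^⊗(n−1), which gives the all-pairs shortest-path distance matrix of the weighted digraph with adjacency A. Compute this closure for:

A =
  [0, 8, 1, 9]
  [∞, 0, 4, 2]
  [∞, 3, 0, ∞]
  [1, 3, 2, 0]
Closure =
  [0, 4, 1, 6]
  [3, 0, 4, 2]
  [6, 3, 0, 5]
  [1, 3, 2, 0]

This is the Floyd-Warshall all-pairs shortest-path computation. For each intermediate vertex k = 0, 1, …, 3, update dist[i][j] ← min(dist[i][j], dist[i][k] + dist[k][j]). The final matrix gives, for each (i, j), the minimum total weight of any directed path from i to j (possibly empty when i = j).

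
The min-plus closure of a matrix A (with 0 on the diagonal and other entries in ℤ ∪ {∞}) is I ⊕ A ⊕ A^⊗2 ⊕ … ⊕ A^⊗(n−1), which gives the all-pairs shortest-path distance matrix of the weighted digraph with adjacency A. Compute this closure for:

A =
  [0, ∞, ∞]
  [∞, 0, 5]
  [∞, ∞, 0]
Closure =
  [0, ∞, ∞]
  [∞, 0, 5]
  [∞, ∞, 0]

This is the Floyd-Warshall all-pairs shortest-path computation. For each intermediate vertex k = 0, 1, …, 2, update dist[i][j] ← min(dist[i][j], dist[i][k] + dist[k][j]). The final matrix gives, for each (i, j), the minimum total weight of any directed path from i to j (possibly empty when i = j).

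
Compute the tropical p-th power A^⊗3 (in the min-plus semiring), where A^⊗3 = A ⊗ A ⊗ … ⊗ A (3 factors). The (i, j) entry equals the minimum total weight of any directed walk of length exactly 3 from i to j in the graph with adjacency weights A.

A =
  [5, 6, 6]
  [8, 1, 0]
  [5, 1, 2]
A^⊗3 =
  [11, 7, 7]
  [6, 2, 1]
  [6, 2, 2]

Each entry (A^⊗3)_ij equals the minimum over all length-3 walks i = v_0 → v_1 → … → v_3 = j of Σ_t A[v_t][v_{t+1}]. For example, for (i, j) = (0, 2) we minimise over 9 possible intermediate vertex sequences; the minimum is 7, attained along the walk 0 → 1 → 1 → 2.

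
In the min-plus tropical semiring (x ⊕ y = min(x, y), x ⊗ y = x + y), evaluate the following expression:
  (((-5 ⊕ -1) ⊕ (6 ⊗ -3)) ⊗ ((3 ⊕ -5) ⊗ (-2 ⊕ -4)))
(((-5 ⊕ -1) ⊕ (6 ⊗ -3)) ⊗ ((3 ⊕ -5) ⊗ (-2 ⊕ -4))) = -14

Expand innermost to outermost. Recall ⊕ takes the minimum of its arguments and ⊗ takes their sum. Working out the expression (((-5 ⊕ -1) ⊕ (6 ⊗ -3)) ⊗ ((3 ⊕ -5) ⊗ (-2 ⊕ -4))) gives -14.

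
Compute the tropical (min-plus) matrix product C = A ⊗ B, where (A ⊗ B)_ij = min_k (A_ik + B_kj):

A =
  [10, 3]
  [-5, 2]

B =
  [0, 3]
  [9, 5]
A ⊗ B =
  [10, 8]
  [-5, -2]

Apply the min-plus product entry-by-entry:
  C[0][0] = min over k of (A[0][0] + B[0][0] = 10 + 0 = 10, A[0][1] + B[1][0] = 3 + 9 = 12) = 10 (attained at k = 0)
  C[0][1] = min over k of (A[0][0] + B[0][1] = 10 + 3 = 13, A[0][1] + B[1][1] = 3 + 5 = 8) = 8 (attained at k = 1)
  C[1][0] = min over k of (A[1][0] + B[0][0] = -5 + 0 = -5, A[1][1] + B[1][0] = 2 + 9 = 11) = -5 (attained at k = 0)
  C[1][1] = min over k of (A[1][0] + B[0][1] = -5 + 3 = -2, A[1][1] + B[1][1] = 2 + 5 = 7) = -2 (attained at k = 0)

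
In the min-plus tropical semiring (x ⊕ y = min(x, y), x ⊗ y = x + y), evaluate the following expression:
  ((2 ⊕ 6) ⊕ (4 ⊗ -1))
((2 ⊕ 6) ⊕ (4 ⊗ -1)) = 2

Expand innermost to outermost. Recall ⊕ takes the minimum of its arguments and ⊗ takes their sum. Working out the expression ((2 ⊕ 6) ⊕ (4 ⊗ -1)) gives 2.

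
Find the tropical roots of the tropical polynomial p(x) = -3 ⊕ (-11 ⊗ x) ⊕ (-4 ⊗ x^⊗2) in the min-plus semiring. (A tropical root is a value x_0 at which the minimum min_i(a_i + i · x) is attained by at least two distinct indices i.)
Roots: {-7, 8}

Each tropical root is a break point of the lower envelope of the lines y = a_i + i · x (there are 3 lines, with slopes 0, 1, ..., 2). Only the lines that attain the minimum somewhere contribute to roots; other lines are dominated. Here the surviving (envelope) indices are i = 2, i = 1, i = 0.
Intersections between consecutive envelope lines give the roots: for adjacent envelope indices i < j the intersection is x = (a_i − a_j) / (j − i). Reading off the sorted break points: {-7, 8}.
Verification: at each break x_0, at least two indices attain the minimum of min_i(a_i + i · x_0).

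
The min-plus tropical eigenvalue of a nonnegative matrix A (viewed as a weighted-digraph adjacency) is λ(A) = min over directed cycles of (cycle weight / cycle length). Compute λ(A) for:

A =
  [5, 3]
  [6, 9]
λ(A) = 9/2

Enumerate directed cycles and compute their means (weight / length). Sample:
  cycle 0 → 0: weight = 5, length = 1, mean = 5/1 ≈ 5.000
  cycle 1 → 1: weight = 9, length = 1, mean = 9/1 ≈ 9.000
  cycle 0 → 1 → 0: weight = 9, length = 2, mean = 9/2 ≈ 4.500
  cycle 1 → 0 → 1: weight = 9, length = 2, mean = 9/2 ≈ 4.500
Minimum mean = 4.500, attained e.g. along the cycle 0 → 1 → 0 with weight 9 and length 2. So λ(A) = 9/2 = 9/2.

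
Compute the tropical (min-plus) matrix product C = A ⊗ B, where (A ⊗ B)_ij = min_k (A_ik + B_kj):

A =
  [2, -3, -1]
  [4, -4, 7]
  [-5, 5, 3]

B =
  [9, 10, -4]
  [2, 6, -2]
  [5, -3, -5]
A ⊗ B =
  [-1, -4, -6]
  [-2, 2, -6]
  [4, 0, -9]

Apply the min-plus product entry-by-entry:
  C[0][0] = min over k of (A[0][0] + B[0][0] = 2 + 9 = 11, A[0][1] + B[1][0] = -3 + 2 = -1, A[0][2] + B[2][0] = -1 + 5 = 4) = -1 (attained at k = 1)
  C[0][1] = min over k of (A[0][0] + B[0][1] = 2 + 10 = 12, A[0][1] + B[1][1] = -3 + 6 = 3, A[0][2] + B[2][1] = -1 + -3 = -4) = -4 (attained at k = 2)
  C[0][2] = min over k of (A[0][0] + B[0][2] = 2 + -4 = -2, A[0][1] + B[1][2] = -3 + -2 = -5, A[0][2] + B[2][2] = -1 + -5 = -6) = -6 (attained at k = 2)
  C[1][0] = min over k of (A[1][0] + B[0][0] = 4 + 9 = 13, A[1][1] + B[1][0] = -4 + 2 = -2, A[1][2] + B[2][0] = 7 + 5 = 12) = -2 (attained at k = 1)
  C[1][1] = min over k of (A[1][0] + B[0][1] = 4 + 10 = 14, A[1][1] + B[1][1] = -4 + 6 = 2, A[1][2] + B[2][1] = 7 + -3 = 4) = 2 (attained at k = 1)
  C[1][2] = min over k of (A[1][0] + B[0][2] = 4 + -4 = 0, A[1][1] + B[1][2] = -4 + -2 = -6, A[1][2] + B[2][2] = 7 + -5 = 2) = -6 (attained at k = 1)
  C[2][0] = min over k of (A[2][0] + B[0][0] = -5 + 9 = 4, A[2][1] + B[1][0] = 5 + 2 = 7, A[2][2] + B[2][0] = 3 + 5 = 8) = 4 (attained at k = 0)
  C[2][1] = min over k of (A[2][0] + B[0][1] = -5 + 10 = 5, A[2][1] + B[1][1] = 5 + 6 = 11, A[2][2] + B[2][1] = 3 + -3 = 0) = 0 (attained at k = 2)
  C[2][2] = min over k of (A[2][0] + B[0][2] = -5 + -4 = -9, A[2][1] + B[1][2] = 5 + -2 = 3, A[2][2] + B[2][2] = 3 + -5 = -2) = -9 (attained at k = 0)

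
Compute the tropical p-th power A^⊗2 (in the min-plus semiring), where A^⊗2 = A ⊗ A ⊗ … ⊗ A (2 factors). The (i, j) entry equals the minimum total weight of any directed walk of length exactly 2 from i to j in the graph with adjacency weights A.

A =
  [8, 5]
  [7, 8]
A^⊗2 =
  [12, 13]
  [15, 12]

Each entry (A^⊗2)_ij equals the minimum over all length-2 walks i = v_0 → v_1 → … → v_2 = j of Σ_t A[v_t][v_{t+1}]. For example, for (i, j) = (0, 1) we minimise over 2 possible intermediate vertex sequences; the minimum is 13, attained along the walk 0 → 0 → 1.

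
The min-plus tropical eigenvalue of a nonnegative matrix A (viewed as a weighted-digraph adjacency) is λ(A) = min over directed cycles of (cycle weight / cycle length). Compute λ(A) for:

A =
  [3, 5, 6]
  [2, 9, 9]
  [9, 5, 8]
λ(A) = 3

Enumerate directed cycles and compute their means (weight / length). Sample:
  cycle 0 → 0: weight = 3, length = 1, mean = 3/1 ≈ 3.000
  cycle 1 → 1: weight = 9, length = 1, mean = 9/1 ≈ 9.000
  cycle 2 → 2: weight = 8, length = 1, mean = 8/1 ≈ 8.000
  cycle 0 → 1 → 0: weight = 7, length = 2, mean = 7/2 ≈ 3.500
  cycle 0 → 2 → 0: weight = 15, length = 2, mean = 15/2 ≈ 7.500
  cycle 1 → 0 → 1: weight = 7, length = 2, mean = 7/2 ≈ 3.500
Minimum mean = 3.000, attained e.g. along the cycle 0 → 0 with weight 3 and length 1. So λ(A) = 3/1 = 3.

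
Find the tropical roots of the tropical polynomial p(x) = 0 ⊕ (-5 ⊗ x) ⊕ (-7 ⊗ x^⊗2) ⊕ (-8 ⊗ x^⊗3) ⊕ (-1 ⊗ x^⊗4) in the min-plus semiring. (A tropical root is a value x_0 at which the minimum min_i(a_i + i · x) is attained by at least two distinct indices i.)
Roots: {-7, 1, 2, 5}

Each tropical root is a break point of the lower envelope of the lines y = a_i + i · x (there are 5 lines, with slopes 0, 1, ..., 4). Only the lines that attain the minimum somewhere contribute to roots; other lines are dominated. Here the surviving (envelope) indices are i = 4, i = 3, i = 2, i = 1, i = 0.
Intersections between consecutive envelope lines give the roots: for adjacent envelope indices i < j the intersection is x = (a_i − a_j) / (j − i). Reading off the sorted break points: {-7, 1, 2, 5}.
Verification: at each break x_0, at least two indices attain the minimum of min_i(a_i + i · x_0).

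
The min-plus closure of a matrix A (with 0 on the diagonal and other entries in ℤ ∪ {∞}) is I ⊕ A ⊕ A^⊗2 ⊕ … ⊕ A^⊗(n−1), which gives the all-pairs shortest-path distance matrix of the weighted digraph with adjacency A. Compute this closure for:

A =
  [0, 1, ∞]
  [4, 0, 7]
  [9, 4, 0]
Closure =
  [0, 1, 8]
  [4, 0, 7]
  [8, 4, 0]

This is the Floyd-Warshall all-pairs shortest-path computation. For each intermediate vertex k = 0, 1, …, 2, update dist[i][j] ← min(dist[i][j], dist[i][k] + dist[k][j]). The final matrix gives, for each (i, j), the minimum total weight of any directed path from i to j (possibly empty when i = j).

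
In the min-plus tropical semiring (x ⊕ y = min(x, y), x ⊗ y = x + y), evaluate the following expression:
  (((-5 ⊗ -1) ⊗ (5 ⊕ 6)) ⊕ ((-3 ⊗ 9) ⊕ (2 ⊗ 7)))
(((-5 ⊗ -1) ⊗ (5 ⊕ 6)) ⊕ ((-3 ⊗ 9) ⊕ (2 ⊗ 7))) = -1

Expand innermost to outermost. Recall ⊕ takes the minimum of its arguments and ⊗ takes their sum. Working out the expression (((-5 ⊗ -1) ⊗ (5 ⊕ 6)) ⊕ ((-3 ⊗ 9) ⊕ (2 ⊗ 7))) gives -1.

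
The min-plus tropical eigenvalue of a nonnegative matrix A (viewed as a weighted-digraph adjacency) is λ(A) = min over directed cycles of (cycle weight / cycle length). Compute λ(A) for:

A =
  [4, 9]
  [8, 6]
λ(A) = 4

Enumerate directed cycles and compute their means (weight / length). Sample:
  cycle 0 → 0: weight = 4, length = 1, mean = 4/1 ≈ 4.000
  cycle 1 → 1: weight = 6, length = 1, mean = 6/1 ≈ 6.000
  cycle 0 → 1 → 0: weight = 17, length = 2, mean = 17/2 ≈ 8.500
  cycle 1 → 0 → 1: weight = 17, length = 2, mean = 17/2 ≈ 8.500
Minimum mean = 4.000, attained e.g. along the cycle 0 → 0 with weight 4 and length 1. So λ(A) = 4/1 = 4.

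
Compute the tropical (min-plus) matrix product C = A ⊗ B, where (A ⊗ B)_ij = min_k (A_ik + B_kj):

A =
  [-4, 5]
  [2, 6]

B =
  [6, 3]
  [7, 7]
A ⊗ B =
  [2, -1]
  [8, 5]

Apply the min-plus product entry-by-entry:
  C[0][0] = min over k of (A[0][0] + B[0][0] = -4 + 6 = 2, A[0][1] + B[1][0] = 5 + 7 = 12) = 2 (attained at k = 0)
  C[0][1] = min over k of (A[0][0] + B[0][1] = -4 + 3 = -1, A[0][1] + B[1][1] = 5 + 7 = 12) = -1 (attained at k = 0)
  C[1][0] = min over k of (A[1][0] + B[0][0] = 2 + 6 = 8, A[1][1] + B[1][0] = 6 + 7 = 13) = 8 (attained at k = 0)
  C[1][1] = min over k of (A[1][0] + B[0][1] = 2 + 3 = 5, A[1][1] + B[1][1] = 6 + 7 = 13) = 5 (attained at k = 0)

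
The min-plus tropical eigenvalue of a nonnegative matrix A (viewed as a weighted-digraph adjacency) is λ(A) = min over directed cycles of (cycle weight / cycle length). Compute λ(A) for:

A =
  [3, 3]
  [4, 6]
λ(A) = 3

Enumerate directed cycles and compute their means (weight / length). Sample:
  cycle 0 → 0: weight = 3, length = 1, mean = 3/1 ≈ 3.000
  cycle 1 → 1: weight = 6, length = 1, mean = 6/1 ≈ 6.000
  cycle 0 → 1 → 0: weight = 7, length = 2, mean = 7/2 ≈ 3.500
  cycle 1 → 0 → 1: weight = 7, length = 2, mean = 7/2 ≈ 3.500
Minimum mean = 3.000, attained e.g. along the cycle 0 → 0 with weight 3 and length 1. So λ(A) = 3/1 = 3.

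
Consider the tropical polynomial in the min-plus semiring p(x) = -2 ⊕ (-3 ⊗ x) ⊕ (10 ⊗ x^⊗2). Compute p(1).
p(1) = -2

A tropical monomial a ⊗ x^⊗i evaluates to a + i · x. Evaluating each term at x = 1:
  Term 0 contributes -2 + 0 · 1 = -2
  Term 1 contributes -3 + 1 · 1 = -2
  Term 2 contributes 10 + 2 · 1 = 12
p(1) = ⊕ of these = min[-2, -2, 12] = -2.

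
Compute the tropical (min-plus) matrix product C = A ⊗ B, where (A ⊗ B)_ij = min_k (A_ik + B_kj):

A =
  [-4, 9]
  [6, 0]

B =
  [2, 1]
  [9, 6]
A ⊗ B =
  [-2, -3]
  [8, 6]

Apply the min-plus product entry-by-entry:
  C[0][0] = min over k of (A[0][0] + B[0][0] = -4 + 2 = -2, A[0][1] + B[1][0] = 9 + 9 = 18) = -2 (attained at k = 0)
  C[0][1] = min over k of (A[0][0] + B[0][1] = -4 + 1 = -3, A[0][1] + B[1][1] = 9 + 6 = 15) = -3 (attained at k = 0)
  C[1][0] = min over k of (A[1][0] + B[0][0] = 6 + 2 = 8, A[1][1] + B[1][0] = 0 + 9 = 9) = 8 (attained at k = 0)
  C[1][1] = min over k of (A[1][0] + B[0][1] = 6 + 1 = 7, A[1][1] + B[1][1] = 0 + 6 = 6) = 6 (attained at k = 1)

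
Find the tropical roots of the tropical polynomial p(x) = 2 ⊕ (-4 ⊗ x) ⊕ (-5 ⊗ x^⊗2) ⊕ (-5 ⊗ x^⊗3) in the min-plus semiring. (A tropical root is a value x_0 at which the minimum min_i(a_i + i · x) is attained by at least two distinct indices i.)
Roots: {0, 1, 6}

Each tropical root is a break point of the lower envelope of the lines y = a_i + i · x (there are 4 lines, with slopes 0, 1, ..., 3). Only the lines that attain the minimum somewhere contribute to roots; other lines are dominated. Here the surviving (envelope) indices are i = 3, i = 2, i = 1, i = 0.
Intersections between consecutive envelope lines give the roots: for adjacent envelope indices i < j the intersection is x = (a_i − a_j) / (j − i). Reading off the sorted break points: {0, 1, 6}.
Verification: at each break x_0, at least two indices attain the minimum of min_i(a_i + i · x_0).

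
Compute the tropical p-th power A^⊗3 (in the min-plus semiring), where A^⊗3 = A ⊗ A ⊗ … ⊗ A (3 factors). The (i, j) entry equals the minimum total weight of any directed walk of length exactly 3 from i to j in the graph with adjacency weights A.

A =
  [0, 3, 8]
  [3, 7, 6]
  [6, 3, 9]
A^⊗3 =
  [0, 3, 8]
  [3, 6, 11]
  [6, 9, 14]

Each entry (A^⊗3)_ij equals the minimum over all length-3 walks i = v_0 → v_1 → … → v_3 = j of Σ_t A[v_t][v_{t+1}]. For example, for (i, j) = (0, 2) we minimise over 9 possible intermediate vertex sequences; the minimum is 8, attained along the walk 0 → 0 → 0 → 2.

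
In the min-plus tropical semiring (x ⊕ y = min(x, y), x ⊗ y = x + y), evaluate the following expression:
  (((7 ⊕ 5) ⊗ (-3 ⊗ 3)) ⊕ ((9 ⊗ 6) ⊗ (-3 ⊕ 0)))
(((7 ⊕ 5) ⊗ (-3 ⊗ 3)) ⊕ ((9 ⊗ 6) ⊗ (-3 ⊕ 0))) = 5

Expand innermost to outermost. Recall ⊕ takes the minimum of its arguments and ⊗ takes their sum. Working out the expression (((7 ⊕ 5) ⊗ (-3 ⊗ 3)) ⊕ ((9 ⊗ 6) ⊗ (-3 ⊕ 0))) gives 5.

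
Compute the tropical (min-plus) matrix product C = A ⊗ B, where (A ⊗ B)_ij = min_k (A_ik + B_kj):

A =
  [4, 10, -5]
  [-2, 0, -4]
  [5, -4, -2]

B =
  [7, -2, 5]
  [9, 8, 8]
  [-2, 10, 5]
A ⊗ B =
  [-7, 2, 0]
  [-6, -4, 1]
  [-4, 3, 3]

Apply the min-plus product entry-by-entry:
  C[0][0] = min over k of (A[0][0] + B[0][0] = 4 + 7 = 11, A[0][1] + B[1][0] = 10 + 9 = 19, A[0][2] + B[2][0] = -5 + -2 = -7) = -7 (attained at k = 2)
  C[0][1] = min over k of (A[0][0] + B[0][1] = 4 + -2 = 2, A[0][1] + B[1][1] = 10 + 8 = 18, A[0][2] + B[2][1] = -5 + 10 = 5) = 2 (attained at k = 0)
  C[0][2] = min over k of (A[0][0] + B[0][2] = 4 + 5 = 9, A[0][1] + B[1][2] = 10 + 8 = 18, A[0][2] + B[2][2] = -5 + 5 = 0) = 0 (attained at k = 2)
  C[1][0] = min over k of (A[1][0] + B[0][0] = -2 + 7 = 5, A[1][1] + B[1][0] = 0 + 9 = 9, A[1][2] + B[2][0] = -4 + -2 = -6) = -6 (attained at k = 2)
  C[1][1] = min over k of (A[1][0] + B[0][1] = -2 + -2 = -4, A[1][1] + B[1][1] = 0 + 8 = 8, A[1][2] + B[2][1] = -4 + 10 = 6) = -4 (attained at k = 0)
  C[1][2] = min over k of (A[1][0] + B[0][2] = -2 + 5 = 3, A[1][1] + B[1][2] = 0 + 8 = 8, A[1][2] + B[2][2] = -4 + 5 = 1) = 1 (attained at k = 2)
  C[2][0] = min over k of (A[2][0] + B[0][0] = 5 + 7 = 12, A[2][1] + B[1][0] = -4 + 9 = 5, A[2][2] + B[2][0] = -2 + -2 = -4) = -4 (attained at k = 2)
  C[2][1] = min over k of (A[2][0] + B[0][1] = 5 + -2 = 3, A[2][1] + B[1][1] = -4 + 8 = 4, A[2][2] + B[2][1] = -2 + 10 = 8) = 3 (attained at k = 0)
  C[2][2] = min over k of (A[2][0] + B[0][2] = 5 + 5 = 10, A[2][1] + B[1][2] = -4 + 8 = 4, A[2][2] + B[2][2] = -2 + 5 = 3) = 3 (attained at k = 2)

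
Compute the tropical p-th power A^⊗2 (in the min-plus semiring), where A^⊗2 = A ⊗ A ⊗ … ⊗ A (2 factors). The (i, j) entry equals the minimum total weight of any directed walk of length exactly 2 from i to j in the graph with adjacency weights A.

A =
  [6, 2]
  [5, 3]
A^⊗2 =
  [7, 5]
  [8, 6]

Each entry (A^⊗2)_ij equals the minimum over all length-2 walks i = v_0 → v_1 → … → v_2 = j of Σ_t A[v_t][v_{t+1}]. For example, for (i, j) = (0, 1) we minimise over 2 possible intermediate vertex sequences; the minimum is 5, attained along the walk 0 → 1 → 1.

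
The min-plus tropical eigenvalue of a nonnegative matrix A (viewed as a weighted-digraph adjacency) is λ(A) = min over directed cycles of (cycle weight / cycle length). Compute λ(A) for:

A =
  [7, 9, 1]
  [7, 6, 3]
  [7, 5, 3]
λ(A) = 3

Enumerate directed cycles and compute their means (weight / length). Sample:
  cycle 0 → 0: weight = 7, length = 1, mean = 7/1 ≈ 7.000
  cycle 1 → 1: weight = 6, length = 1, mean = 6/1 ≈ 6.000
  cycle 2 → 2: weight = 3, length = 1, mean = 3/1 ≈ 3.000
  cycle 0 → 1 → 0: weight = 16, length = 2, mean = 16/2 ≈ 8.000
  cycle 0 → 2 → 0: weight = 8, length = 2, mean = 8/2 ≈ 4.000
  cycle 1 → 0 → 1: weight = 16, length = 2, mean = 16/2 ≈ 8.000
Minimum mean = 3.000, attained e.g. along the cycle 2 → 2 with weight 3 and length 1. So λ(A) = 3/1 = 3.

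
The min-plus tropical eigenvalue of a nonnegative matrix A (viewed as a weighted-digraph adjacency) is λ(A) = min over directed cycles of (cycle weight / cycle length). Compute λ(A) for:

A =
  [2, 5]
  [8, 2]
λ(A) = 2

Enumerate directed cycles and compute their means (weight / length). Sample:
  cycle 0 → 0: weight = 2, length = 1, mean = 2/1 ≈ 2.000
  cycle 1 → 1: weight = 2, length = 1, mean = 2/1 ≈ 2.000
  cycle 0 → 1 → 0: weight = 13, length = 2, mean = 13/2 ≈ 6.500
  cycle 1 → 0 → 1: weight = 13, length = 2, mean = 13/2 ≈ 6.500
Minimum mean = 2.000, attained e.g. along the cycle 0 → 0 with weight 2 and length 1. So λ(A) = 2/1 = 2.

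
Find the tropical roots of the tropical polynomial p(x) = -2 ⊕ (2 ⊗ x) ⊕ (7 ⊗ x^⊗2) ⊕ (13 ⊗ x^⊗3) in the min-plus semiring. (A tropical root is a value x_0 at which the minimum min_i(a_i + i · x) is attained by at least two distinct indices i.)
Roots: {-6, -5, -4}

Each tropical root is a break point of the lower envelope of the lines y = a_i + i · x (there are 4 lines, with slopes 0, 1, ..., 3). Only the lines that attain the minimum somewhere contribute to roots; other lines are dominated. Here the surviving (envelope) indices are i = 3, i = 2, i = 1, i = 0.
Intersections between consecutive envelope lines give the roots: for adjacent envelope indices i < j the intersection is x = (a_i − a_j) / (j − i). Reading off the sorted break points: {-6, -5, -4}.
Verification: at each break x_0, at least two indices attain the minimum of min_i(a_i + i · x_0).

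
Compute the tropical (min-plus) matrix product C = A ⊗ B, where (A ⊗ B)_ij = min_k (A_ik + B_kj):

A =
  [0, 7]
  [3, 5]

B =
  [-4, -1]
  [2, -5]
A ⊗ B =
  [-4, -1]
  [-1, 0]

Apply the min-plus product entry-by-entry:
  C[0][0] = min over k of (A[0][0] + B[0][0] = 0 + -4 = -4, A[0][1] + B[1][0] = 7 + 2 = 9) = -4 (attained at k = 0)
  C[0][1] = min over k of (A[0][0] + B[0][1] = 0 + -1 = -1, A[0][1] + B[1][1] = 7 + -5 = 2) = -1 (attained at k = 0)
  C[1][0] = min over k of (A[1][0] + B[0][0] = 3 + -4 = -1, A[1][1] + B[1][0] = 5 + 2 = 7) = -1 (attained at k = 0)
  C[1][1] = min over k of (A[1][0] + B[0][1] = 3 + -1 = 2, A[1][1] + B[1][1] = 5 + -5 = 0) = 0 (attained at k = 1)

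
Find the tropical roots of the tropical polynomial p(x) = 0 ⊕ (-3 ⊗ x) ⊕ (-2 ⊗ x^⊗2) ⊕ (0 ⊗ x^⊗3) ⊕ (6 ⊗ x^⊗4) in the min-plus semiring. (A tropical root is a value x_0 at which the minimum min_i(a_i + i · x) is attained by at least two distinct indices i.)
Roots: {-6, -2, -1, 3}

Each tropical root is a break point of the lower envelope of the lines y = a_i + i · x (there are 5 lines, with slopes 0, 1, ..., 4). Only the lines that attain the minimum somewhere contribute to roots; other lines are dominated. Here the surviving (envelope) indices are i = 4, i = 3, i = 2, i = 1, i = 0.
Intersections between consecutive envelope lines give the roots: for adjacent envelope indices i < j the intersection is x = (a_i − a_j) / (j − i). Reading off the sorted break points: {-6, -2, -1, 3}.
Verification: at each break x_0, at least two indices attain the minimum of min_i(a_i + i · x_0).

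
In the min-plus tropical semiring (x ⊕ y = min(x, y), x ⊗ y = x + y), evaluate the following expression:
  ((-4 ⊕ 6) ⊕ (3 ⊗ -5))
((-4 ⊕ 6) ⊕ (3 ⊗ -5)) = -4

Expand innermost to outermost. Recall ⊕ takes the minimum of its arguments and ⊗ takes their sum. Working out the expression ((-4 ⊕ 6) ⊕ (3 ⊗ -5)) gives -4.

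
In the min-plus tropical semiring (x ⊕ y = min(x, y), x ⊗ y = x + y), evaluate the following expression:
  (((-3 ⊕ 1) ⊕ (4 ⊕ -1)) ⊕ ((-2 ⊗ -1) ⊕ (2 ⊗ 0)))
(((-3 ⊕ 1) ⊕ (4 ⊕ -1)) ⊕ ((-2 ⊗ -1) ⊕ (2 ⊗ 0))) = -3

Expand innermost to outermost. Recall ⊕ takes the minimum of its arguments and ⊗ takes their sum. Working out the expression (((-3 ⊕ 1) ⊕ (4 ⊕ -1)) ⊕ ((-2 ⊗ -1) ⊕ (2 ⊗ 0))) gives -3.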